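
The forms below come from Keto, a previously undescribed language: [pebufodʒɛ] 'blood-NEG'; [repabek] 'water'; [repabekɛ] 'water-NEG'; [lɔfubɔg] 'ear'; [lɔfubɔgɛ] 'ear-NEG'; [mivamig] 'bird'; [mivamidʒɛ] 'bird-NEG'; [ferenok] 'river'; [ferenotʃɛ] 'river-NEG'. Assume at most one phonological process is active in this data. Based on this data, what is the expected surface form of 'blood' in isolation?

In [mivamig] and [mivamidʒɛ] the final segment of 'bird' alternates: [g] ~ [dʒ].
Compare 'ear', with invariant [g] in [lɔfubɔg] and [lɔfubɔgɛ]: an analysis with underlying /g/ and a rule producing [dʒ] before the NEG suffix would wrongly predict alternation here too.
The underlying segment must be /dʒ/; palato-alveolar /tʃ/ and /dʒ/ become [k] and [g] when no front vowel follows, yielding [g] there.
From [pebufodʒɛ] the stem 'blood' is /pebufodʒ/; when no front vowel follows this yields [pebufog].

[pebufog]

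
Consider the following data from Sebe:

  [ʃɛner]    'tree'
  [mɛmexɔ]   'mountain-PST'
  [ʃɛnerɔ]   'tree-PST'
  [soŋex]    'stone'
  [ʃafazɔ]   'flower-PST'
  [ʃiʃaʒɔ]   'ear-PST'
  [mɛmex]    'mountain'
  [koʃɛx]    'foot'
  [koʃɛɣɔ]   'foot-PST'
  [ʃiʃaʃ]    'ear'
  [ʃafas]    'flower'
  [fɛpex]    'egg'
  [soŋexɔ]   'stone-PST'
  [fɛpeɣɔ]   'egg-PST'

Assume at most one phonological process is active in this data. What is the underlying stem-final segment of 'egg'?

/ɣ/

The stem for 'egg' ends in [ɣ] in [fɛpeɣɔ] but [x] in [fɛpex].
Compare 'mountain', with invariant [x] in [mɛmexɔ] and [mɛmex]: an analysis with underlying /x/ and a rule producing [ɣ] before the PST suffix would wrongly predict alternation here too.
So /ɣ/ is underlying, and a rule of word-final obstruent devoicing — voiced obstruents become voiceless word-finally — gives [x].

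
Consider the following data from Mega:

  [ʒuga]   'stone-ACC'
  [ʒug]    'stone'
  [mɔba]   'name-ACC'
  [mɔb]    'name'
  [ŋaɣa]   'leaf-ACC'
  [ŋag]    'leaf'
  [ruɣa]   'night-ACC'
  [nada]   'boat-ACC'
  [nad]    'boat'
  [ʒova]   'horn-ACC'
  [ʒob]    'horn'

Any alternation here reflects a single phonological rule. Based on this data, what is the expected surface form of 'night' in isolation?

The root 'leaf' surfaces as [ŋaɣa] and [ŋag], with a stem-final [ɣ] ~ [g] alternation.
Compare 'stone', with invariant [g] in [ʒuga] and [ʒug]: an analysis with underlying /g/ and a rule producing [ɣ] before the ACC suffix would wrongly predict alternation here too.
The alternation reflects word-final hardening: voiced fricatives become stops word-finally. /ɣ/ is underlying.
The one attested form of 'night', [ruɣa], shows underlying /ruɣ/. Applying the same rule word-finally gives [rug].

[rug]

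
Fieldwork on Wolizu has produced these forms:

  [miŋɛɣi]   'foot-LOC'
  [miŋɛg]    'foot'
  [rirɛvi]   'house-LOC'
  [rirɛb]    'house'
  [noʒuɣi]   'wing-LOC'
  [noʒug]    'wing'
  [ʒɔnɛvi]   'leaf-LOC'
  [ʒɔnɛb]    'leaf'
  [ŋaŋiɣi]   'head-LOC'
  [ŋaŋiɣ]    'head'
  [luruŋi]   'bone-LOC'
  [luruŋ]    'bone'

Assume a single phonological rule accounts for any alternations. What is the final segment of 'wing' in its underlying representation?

/g/

The root 'wing' surfaces as [noʒuɣi] and [noʒug], with a stem-final [ɣ] ~ [g] alternation.
But 'head' keeps [ɣ] in both environments ([ŋaŋiɣi], [ŋaŋiɣ]), so there is no rule changing /ɣ/ to [g] in isolation.
The alternation reflects intervocalic spirantization: voiced stops become fricatives between vowels. /g/ is underlying.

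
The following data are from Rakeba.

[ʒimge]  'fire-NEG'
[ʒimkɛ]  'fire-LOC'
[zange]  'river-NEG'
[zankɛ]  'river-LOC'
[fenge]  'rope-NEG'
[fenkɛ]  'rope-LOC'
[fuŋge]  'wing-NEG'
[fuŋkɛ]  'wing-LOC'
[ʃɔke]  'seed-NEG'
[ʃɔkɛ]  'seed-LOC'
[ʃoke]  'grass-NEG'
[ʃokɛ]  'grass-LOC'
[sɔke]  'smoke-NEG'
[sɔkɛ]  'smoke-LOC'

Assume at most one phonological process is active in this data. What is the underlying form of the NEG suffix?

The NEG morpheme has two allomorphs, [-ge] and [-ke].
The LOC suffix, which begins with [k], is invariant after every stem; so [k] is not altered by any rule here.
The NEG suffix is therefore /-ge/ underlyingly, with post-vocalic devoicing: voiced stops become voiceless after a vowel.

/-ge/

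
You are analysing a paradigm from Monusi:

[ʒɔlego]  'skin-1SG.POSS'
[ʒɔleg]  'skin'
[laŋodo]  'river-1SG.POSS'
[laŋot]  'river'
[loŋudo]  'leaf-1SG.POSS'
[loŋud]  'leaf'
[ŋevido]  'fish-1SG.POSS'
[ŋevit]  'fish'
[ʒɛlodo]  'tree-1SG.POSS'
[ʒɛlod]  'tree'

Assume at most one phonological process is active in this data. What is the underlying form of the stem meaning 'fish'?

In [ŋevido] and [ŋevit] the final segment of 'fish' alternates: [d] ~ [t].
The stem 'tree' ([ʒɛlodo], [ʒɛlod]) shows [d] unchanged in both environments, so [d] cannot be basic with [t] derived in isolation.
The underlying segment must be /t/; voiceless stops become voiced between vowels, yielding [d] there.
Hence 'fish' is /ŋevit/ underlyingly.

/ŋevit/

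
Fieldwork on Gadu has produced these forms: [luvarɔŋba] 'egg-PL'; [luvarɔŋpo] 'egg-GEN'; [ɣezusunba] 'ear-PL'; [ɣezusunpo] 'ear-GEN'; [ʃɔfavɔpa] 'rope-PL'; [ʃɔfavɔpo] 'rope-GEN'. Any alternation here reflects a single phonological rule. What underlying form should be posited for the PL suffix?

/-ba/

The PL suffix surfaces as [-ba] and [-pa], depending on the final segment of the stem.
The GEN suffix, which begins with [p], is invariant after every stem; so [p] is not altered by any rule here.
So the underlying form is /-ba/, and voiced stops become voiceless after a vowel.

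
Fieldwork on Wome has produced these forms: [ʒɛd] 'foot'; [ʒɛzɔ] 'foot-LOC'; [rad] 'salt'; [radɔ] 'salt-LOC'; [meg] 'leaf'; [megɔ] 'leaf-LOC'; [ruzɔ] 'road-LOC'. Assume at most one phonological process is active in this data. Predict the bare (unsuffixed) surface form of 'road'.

[rud]

The root 'foot' surfaces as [ʒɛd] and [ʒɛzɔ], with a stem-final [d] ~ [z] alternation.
Compare 'salt', with invariant [d] in [rad] and [radɔ]: an analysis with underlying /d/ and a rule producing [z] before the LOC suffix would wrongly predict alternation here too.
The alternation reflects word-final hardening: voiced fricatives become stops word-finally. /z/ is underlying.
The one attested form of 'road', [ruzɔ], shows underlying /ruz/. Applying the same rule word-finally gives [rud].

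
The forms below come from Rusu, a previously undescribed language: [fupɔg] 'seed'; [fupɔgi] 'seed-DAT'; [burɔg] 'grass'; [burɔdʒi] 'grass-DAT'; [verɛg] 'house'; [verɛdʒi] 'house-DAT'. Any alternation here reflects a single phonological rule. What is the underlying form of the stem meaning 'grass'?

/burɔdʒ/

In [burɔg] and [burɔdʒi] the final segment of 'grass' alternates: [g] ~ [dʒ].
Compare 'seed', with invariant [g] in [fupɔg] and [fupɔgi]: an analysis with underlying /g/ and a rule producing [dʒ] before the DAT suffix would wrongly predict alternation here too.
The alternation reflects depalatalization: palato-alveolar /dʒ/ becomes [g] when no front vowel follows. /dʒ/ is underlying.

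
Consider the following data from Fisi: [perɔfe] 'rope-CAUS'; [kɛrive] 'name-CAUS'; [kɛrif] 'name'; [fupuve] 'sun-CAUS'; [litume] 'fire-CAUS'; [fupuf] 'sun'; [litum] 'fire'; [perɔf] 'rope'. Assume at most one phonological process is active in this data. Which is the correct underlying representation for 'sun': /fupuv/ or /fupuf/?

/fupuv/

The stem for 'sun' ends in [v] in [fupuve] but [f] in [fupuf].
If /f/ were underlying and a rule turned it into [v] before the CAUS suffix, 'rope' would also alternate; but it has [f] in both [perɔfe] and [perɔf].
The alternation reflects word-final obstruent devoicing: voiced obstruents become voiceless word-finally. /v/ is underlying.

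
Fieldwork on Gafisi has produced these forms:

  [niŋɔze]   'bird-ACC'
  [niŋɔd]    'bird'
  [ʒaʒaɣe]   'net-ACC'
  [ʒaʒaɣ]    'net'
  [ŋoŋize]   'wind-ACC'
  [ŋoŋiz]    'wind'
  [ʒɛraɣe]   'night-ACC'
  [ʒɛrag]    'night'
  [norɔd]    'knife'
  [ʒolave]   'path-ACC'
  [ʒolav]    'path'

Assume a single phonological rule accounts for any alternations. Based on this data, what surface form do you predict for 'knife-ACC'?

In [niŋɔze] and [niŋɔd] the final segment of 'bird' alternates: [z] ~ [d].
The stem 'wind' ([ŋoŋize], [ŋoŋiz]) shows [z] unchanged in both environments, so [z] cannot be basic with [d] derived in isolation.
The underlying segment must be /d/; voiced stops become fricatives between vowels, yielding [z] there.
The one attested form of 'knife', [norɔd], shows underlying /norɔd/. Applying the same rule between vowels gives [norɔze].

[norɔze]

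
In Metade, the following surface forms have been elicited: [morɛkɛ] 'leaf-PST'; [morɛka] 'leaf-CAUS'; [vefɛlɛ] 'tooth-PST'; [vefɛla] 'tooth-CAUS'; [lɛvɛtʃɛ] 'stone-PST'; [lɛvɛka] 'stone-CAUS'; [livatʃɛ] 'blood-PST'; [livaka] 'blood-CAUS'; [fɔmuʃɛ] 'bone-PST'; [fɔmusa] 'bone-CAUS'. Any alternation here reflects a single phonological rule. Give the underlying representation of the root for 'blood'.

'blood' shows [tʃ] ~ [k] at the end of the stem ([livatʃɛ] vs [livaka]).
If /k/ were underlying and a rule turned it into [tʃ] before the PST suffix, 'leaf' would also alternate; but it has [k] in both [morɛkɛ] and [morɛka].
So /tʃ/ is underlying, and a rule of depalatalization — palato-alveolar /tʃ/ and /ʃ/ become [k] and [s] when no front vowel follows — gives [k].
The underlying form of 'blood' is therefore /livatʃ/.

/livatʃ/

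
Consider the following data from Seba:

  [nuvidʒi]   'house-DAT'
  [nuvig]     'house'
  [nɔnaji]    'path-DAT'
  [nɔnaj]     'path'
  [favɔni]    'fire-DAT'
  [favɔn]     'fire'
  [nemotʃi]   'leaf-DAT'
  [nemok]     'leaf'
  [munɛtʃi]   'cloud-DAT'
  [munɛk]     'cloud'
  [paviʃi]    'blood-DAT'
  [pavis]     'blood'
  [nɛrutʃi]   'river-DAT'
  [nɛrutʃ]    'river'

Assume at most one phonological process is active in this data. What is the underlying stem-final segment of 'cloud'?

/k/

The stem for 'cloud' ends in [tʃ] in [munɛtʃi] but [k] in [munɛk].
The stem 'river' ([nɛrutʃi], [nɛrutʃ]) shows [tʃ] unchanged in both environments, so [tʃ] cannot be basic with [k] derived in isolation.
The alternation reflects palatalization before a front vowel: /k/, /g/ and /s/ become palato-alveolar [tʃ], [dʒ] and [ʃ] before a front vowel. /k/ is underlying.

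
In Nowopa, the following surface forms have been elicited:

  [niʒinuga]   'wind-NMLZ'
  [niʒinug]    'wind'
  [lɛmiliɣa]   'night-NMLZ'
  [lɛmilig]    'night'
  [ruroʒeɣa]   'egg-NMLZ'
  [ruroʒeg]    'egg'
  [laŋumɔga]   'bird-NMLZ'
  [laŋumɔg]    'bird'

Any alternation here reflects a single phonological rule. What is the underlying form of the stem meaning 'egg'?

In [ruroʒeɣa] and [ruroʒeg] the final segment of 'egg' alternates: [ɣ] ~ [g].
If /g/ were underlying and a rule turned it into [ɣ] before the NMLZ suffix, 'bird' would also alternate; but it has [g] in both [laŋumɔga] and [laŋumɔg].
Therefore /ɣ/ is basic and [g] is derived by word-final hardening (voiced fricatives become stops word-finally).

/ruroʒeɣ/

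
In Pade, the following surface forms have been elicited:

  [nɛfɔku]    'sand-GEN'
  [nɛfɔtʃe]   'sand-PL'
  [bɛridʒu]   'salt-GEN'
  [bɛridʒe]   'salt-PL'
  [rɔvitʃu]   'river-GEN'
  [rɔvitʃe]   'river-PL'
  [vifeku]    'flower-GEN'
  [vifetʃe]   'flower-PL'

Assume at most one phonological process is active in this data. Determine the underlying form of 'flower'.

'flower' shows [k] ~ [tʃ] at the end of the stem ([vifeku] vs [vifetʃe]).
But 'river' keeps [tʃ] in both environments ([rɔvitʃu], [rɔvitʃe]), so there is no rule changing /tʃ/ to [k] before the GEN suffix.
The alternation reflects palatalization before a front vowel: /k/ becomes palato-alveolar [tʃ] before a front vowel. /k/ is underlying.
Hence 'flower' is /vifek/ underlyingly.

/vifek/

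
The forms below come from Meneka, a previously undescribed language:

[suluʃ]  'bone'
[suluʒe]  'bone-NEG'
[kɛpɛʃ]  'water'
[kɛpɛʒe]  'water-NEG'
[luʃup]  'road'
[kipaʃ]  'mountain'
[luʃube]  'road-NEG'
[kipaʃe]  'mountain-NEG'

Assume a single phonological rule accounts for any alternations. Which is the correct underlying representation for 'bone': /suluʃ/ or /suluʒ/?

/suluʒ/

The root 'bone' surfaces as [suluʃ] and [suluʒe], with a stem-final [ʃ] ~ [ʒ] alternation.
Compare 'mountain', with invariant [ʃ] in [kipaʃ] and [kipaʃe]: an analysis with underlying /ʃ/ and a rule producing [ʒ] before the NEG suffix would wrongly predict alternation here too.
The underlying segment must be /ʒ/; voiced obstruents become voiceless word-finally, yielding [ʃ] there.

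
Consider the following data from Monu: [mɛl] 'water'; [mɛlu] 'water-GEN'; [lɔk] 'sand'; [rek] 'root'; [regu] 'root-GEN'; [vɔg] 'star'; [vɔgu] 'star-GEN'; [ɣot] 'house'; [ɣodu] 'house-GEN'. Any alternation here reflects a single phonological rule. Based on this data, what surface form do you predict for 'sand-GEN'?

In [rek] and [regu] the final segment of 'root' alternates: [k] ~ [g].
The stem 'star' ([vɔg], [vɔgu]) shows [g] unchanged in both environments, so [g] cannot be basic with [k] derived in isolation.
The alternation reflects intervocalic voicing: voiceless stops become voiced between vowels. /k/ is underlying.
The one attested form of 'sand', [lɔk], shows underlying /lɔk/. Applying the same rule between vowels gives [lɔgu].

[lɔgu]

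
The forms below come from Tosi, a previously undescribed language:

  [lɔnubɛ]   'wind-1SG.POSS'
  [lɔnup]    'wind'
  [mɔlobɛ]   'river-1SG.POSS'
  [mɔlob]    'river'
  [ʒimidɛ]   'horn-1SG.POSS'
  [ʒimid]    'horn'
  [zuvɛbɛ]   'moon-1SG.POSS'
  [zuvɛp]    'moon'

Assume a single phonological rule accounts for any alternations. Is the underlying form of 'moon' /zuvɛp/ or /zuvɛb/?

The root 'moon' surfaces as [zuvɛbɛ] and [zuvɛp], with a stem-final [b] ~ [p] alternation.
But 'river' keeps [b] in both environments ([mɔlobɛ], [mɔlob]), so there is no rule changing /b/ to [p] in isolation.
The alternation reflects intervocalic voicing: voiceless stops become voiced between vowels. /p/ is underlying.

/zuvɛp/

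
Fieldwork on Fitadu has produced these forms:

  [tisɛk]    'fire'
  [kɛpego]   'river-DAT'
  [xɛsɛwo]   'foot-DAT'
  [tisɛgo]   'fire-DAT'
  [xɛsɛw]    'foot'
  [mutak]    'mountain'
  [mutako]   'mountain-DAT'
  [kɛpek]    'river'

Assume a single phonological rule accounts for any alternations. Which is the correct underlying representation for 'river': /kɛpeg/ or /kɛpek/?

'river' shows [g] ~ [k] at the end of the stem ([kɛpego] vs [kɛpek]).
The stem 'mountain' ([mutako], [mutak]) shows [k] unchanged in both environments, so [k] cannot be basic with [g] derived before the DAT suffix.
Therefore /g/ is basic and [k] is derived by word-final obstruent devoicing (voiced obstruents become voiceless word-finally).

/kɛpeg/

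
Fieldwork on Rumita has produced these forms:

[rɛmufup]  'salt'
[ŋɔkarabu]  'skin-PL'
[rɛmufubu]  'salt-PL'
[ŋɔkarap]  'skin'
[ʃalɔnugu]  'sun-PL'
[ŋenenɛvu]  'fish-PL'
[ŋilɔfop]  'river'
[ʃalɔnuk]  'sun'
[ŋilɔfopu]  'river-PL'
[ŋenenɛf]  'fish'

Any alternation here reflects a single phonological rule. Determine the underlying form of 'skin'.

/ŋɔkarab/

In [ŋɔkarabu] and [ŋɔkarap] the final segment of 'skin' alternates: [b] ~ [p].
But 'river' keeps [p] in both environments ([ŋilɔfopu], [ŋilɔfop]), so there is no rule changing /p/ to [b] before the PL suffix.
The underlying segment must be /b/; voiced obstruents become voiceless word-finally, yielding [p] there.
Hence 'skin' is /ŋɔkarab/ underlyingly.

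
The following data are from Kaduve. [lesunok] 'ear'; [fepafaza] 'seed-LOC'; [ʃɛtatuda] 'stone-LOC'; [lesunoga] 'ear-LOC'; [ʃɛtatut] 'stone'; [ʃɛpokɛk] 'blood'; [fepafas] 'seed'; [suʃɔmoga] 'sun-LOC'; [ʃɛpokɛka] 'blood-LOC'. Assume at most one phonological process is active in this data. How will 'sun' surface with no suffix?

The root 'ear' surfaces as [lesunoga] and [lesunok], with a stem-final [g] ~ [k] alternation.
If /k/ were underlying and a rule turned it into [g] before the LOC suffix, 'blood' would also alternate; but it has [k] in both [ʃɛpokɛka] and [ʃɛpokɛk].
The alternation reflects word-final obstruent devoicing: voiced obstruents become voiceless word-finally. /g/ is underlying.
The one attested form of 'sun', [suʃɔmoga], shows underlying /suʃɔmog/. Applying the same rule word-finally gives [suʃɔmok].

[suʃɔmok]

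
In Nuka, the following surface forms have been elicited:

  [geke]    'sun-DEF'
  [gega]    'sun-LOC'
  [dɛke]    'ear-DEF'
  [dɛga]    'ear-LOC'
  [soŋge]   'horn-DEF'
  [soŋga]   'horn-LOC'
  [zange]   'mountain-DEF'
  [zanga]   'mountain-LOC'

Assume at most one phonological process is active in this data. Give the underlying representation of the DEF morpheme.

The DEF suffix surfaces as [-ge] and [-ke], depending on the final segment of the stem.
By contrast the LOC suffix keeps its initial [g] throughout — that segment must be underlying.
So the underlying form is /-ke/, and voiceless stops become voiced after a nasal.

/-ke/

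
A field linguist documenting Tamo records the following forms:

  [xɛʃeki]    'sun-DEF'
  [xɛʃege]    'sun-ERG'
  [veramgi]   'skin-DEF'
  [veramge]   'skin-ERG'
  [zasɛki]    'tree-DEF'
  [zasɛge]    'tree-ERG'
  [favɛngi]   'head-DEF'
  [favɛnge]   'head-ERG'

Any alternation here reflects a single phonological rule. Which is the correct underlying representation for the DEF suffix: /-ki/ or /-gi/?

/-ki/

The DEF suffix surfaces as [-gi] and [-ki], depending on the final segment of the stem.
The ERG suffix, which begins with [g], is invariant after every stem; so [g] is not altered by any rule here.
The DEF suffix is therefore /-ki/ underlyingly, with post-nasal voicing: voiceless stops become voiced after a nasal.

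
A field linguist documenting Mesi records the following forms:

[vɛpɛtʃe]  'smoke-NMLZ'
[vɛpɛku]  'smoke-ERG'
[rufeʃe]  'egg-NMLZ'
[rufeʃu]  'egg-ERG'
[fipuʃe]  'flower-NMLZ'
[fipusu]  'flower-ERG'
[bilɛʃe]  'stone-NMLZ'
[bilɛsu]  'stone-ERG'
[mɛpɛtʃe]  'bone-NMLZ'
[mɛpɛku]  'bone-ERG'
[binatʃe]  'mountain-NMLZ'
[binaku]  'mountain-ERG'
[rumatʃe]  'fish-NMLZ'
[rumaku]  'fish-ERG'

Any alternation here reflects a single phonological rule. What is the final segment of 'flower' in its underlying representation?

/s/

'flower' shows [ʃ] ~ [s] at the end of the stem ([fipuʃe] vs [fipusu]).
Compare 'egg', with invariant [ʃ] in [rufeʃe] and [rufeʃu]: an analysis with underlying /ʃ/ and a rule producing [s] before the ERG suffix would wrongly predict alternation here too.
Therefore /s/ is basic and [ʃ] is derived by palatalization before a front vowel (/k/ and /s/ become palato-alveolar [tʃ] and [ʃ] before a front vowel).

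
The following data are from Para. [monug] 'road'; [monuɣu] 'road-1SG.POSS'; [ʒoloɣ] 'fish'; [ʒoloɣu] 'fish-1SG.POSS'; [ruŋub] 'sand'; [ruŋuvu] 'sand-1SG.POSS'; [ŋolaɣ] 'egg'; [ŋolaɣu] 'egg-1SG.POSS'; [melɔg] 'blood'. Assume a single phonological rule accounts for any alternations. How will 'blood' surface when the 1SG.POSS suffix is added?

'road' shows [g] ~ [ɣ] at the end of the stem ([monug] vs [monuɣu]).
But 'fish' keeps [ɣ] in both environments ([ʒoloɣ], [ʒoloɣu]), so there is no rule changing /ɣ/ to [g] in isolation.
Therefore /g/ is basic and [ɣ] is derived by intervocalic spirantization (voiced stops become fricatives between vowels).
The one attested form of 'blood', [melɔg], shows underlying /melɔg/. Applying the same rule between vowels gives [melɔɣu].

[melɔɣu]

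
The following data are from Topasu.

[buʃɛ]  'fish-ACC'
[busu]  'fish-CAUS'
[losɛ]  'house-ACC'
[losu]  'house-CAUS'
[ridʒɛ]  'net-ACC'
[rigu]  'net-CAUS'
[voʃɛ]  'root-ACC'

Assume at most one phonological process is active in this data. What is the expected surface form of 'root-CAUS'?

[vosu]

The root 'fish' surfaces as [buʃɛ] and [busu], with a stem-final [ʃ] ~ [s] alternation.
Compare 'house', with invariant [s] in [losɛ] and [losu]: an analysis with underlying /s/ and a rule producing [ʃ] before the ACC suffix would wrongly predict alternation here too.
The underlying segment must be /ʃ/; palato-alveolar /dʒ/ and /ʃ/ become [g] and [s] when no front vowel follows, yielding [s] there.
From [voʃɛ] the stem 'root' is /voʃ/; when no front vowel follows this yields [vosu].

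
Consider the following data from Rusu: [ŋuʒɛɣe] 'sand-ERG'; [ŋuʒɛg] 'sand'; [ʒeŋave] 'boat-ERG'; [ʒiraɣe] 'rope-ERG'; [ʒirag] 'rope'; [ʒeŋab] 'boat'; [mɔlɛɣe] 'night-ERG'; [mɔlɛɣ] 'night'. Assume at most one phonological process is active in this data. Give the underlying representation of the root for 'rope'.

/ʒirag/

'rope' shows [g] ~ [ɣ] at the end of the stem ([ʒirag] vs [ʒiraɣe]).
But 'night' keeps [ɣ] in both environments ([mɔlɛɣ], [mɔlɛɣe]), so there is no rule changing /ɣ/ to [g] in isolation.
So /g/ is underlying, and a rule of intervocalic spirantization — voiced stops become fricatives between vowels — gives [ɣ].
The underlying form of 'rope' is therefore /ʒirag/.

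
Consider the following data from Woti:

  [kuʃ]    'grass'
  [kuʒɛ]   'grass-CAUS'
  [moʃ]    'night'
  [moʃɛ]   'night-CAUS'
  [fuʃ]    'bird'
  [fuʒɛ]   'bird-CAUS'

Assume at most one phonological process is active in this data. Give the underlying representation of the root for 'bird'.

'bird' shows [ʃ] ~ [ʒ] at the end of the stem ([fuʃ] vs [fuʒɛ]).
But 'night' keeps [ʃ] in both environments ([moʃ], [moʃɛ]), so there is no rule changing /ʃ/ to [ʒ] before the CAUS suffix.
The underlying segment must be /ʒ/; voiced obstruents become voiceless word-finally, yielding [ʃ] there.
The underlying form of 'bird' is therefore /fuʒ/.

/fuʒ/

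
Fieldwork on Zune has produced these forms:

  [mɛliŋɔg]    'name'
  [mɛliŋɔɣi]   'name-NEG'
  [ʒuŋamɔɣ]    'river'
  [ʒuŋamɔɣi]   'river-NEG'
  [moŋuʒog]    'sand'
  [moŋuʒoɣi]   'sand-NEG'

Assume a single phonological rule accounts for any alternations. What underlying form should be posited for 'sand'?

/moŋuʒog/

The root 'sand' surfaces as [moŋuʒog] and [moŋuʒoɣi], with a stem-final [g] ~ [ɣ] alternation.
Compare 'river', with invariant [ɣ] in [ʒuŋamɔɣ] and [ʒuŋamɔɣi]: an analysis with underlying /ɣ/ and a rule producing [g] in isolation would wrongly predict alternation here too.
So /g/ is underlying, and a rule of intervocalic spirantization — voiced stops become fricatives between vowels — gives [ɣ].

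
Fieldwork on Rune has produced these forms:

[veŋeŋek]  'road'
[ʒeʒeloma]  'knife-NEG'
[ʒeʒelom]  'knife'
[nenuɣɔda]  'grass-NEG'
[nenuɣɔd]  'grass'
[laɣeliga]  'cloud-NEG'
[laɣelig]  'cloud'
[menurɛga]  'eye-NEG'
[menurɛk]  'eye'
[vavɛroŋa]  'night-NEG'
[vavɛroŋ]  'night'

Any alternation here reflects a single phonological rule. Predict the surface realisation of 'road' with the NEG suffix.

The stem for 'eye' ends in [g] in [menurɛga] but [k] in [menurɛk].
Compare 'cloud', with invariant [g] in [laɣeliga] and [laɣelig]: an analysis with underlying /g/ and a rule producing [k] in isolation would wrongly predict alternation here too.
The underlying segment must be /k/; voiceless stops become voiced between vowels, yielding [g] there.
The one attested form of 'road', [veŋeŋek], shows underlying /veŋeŋek/. Applying the same rule between vowels gives [veŋeŋega].

[veŋeŋega]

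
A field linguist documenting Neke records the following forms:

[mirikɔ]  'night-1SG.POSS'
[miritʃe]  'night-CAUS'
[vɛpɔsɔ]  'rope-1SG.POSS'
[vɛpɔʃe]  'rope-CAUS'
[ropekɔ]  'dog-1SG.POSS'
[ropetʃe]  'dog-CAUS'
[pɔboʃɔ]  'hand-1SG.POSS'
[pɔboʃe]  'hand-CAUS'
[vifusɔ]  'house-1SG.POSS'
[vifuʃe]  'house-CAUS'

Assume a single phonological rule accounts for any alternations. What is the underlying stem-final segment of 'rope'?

The root 'rope' surfaces as [vɛpɔsɔ] and [vɛpɔʃe], with a stem-final [s] ~ [ʃ] alternation.
But 'hand' keeps [ʃ] in both environments ([pɔboʃɔ], [pɔboʃe]), so there is no rule changing /ʃ/ to [s] before the 1SG.POSS suffix.
Therefore /s/ is basic and [ʃ] is derived by palatalization before a front vowel (/k/ and /s/ become palato-alveolar [tʃ] and [ʃ] before a front vowel).

/s/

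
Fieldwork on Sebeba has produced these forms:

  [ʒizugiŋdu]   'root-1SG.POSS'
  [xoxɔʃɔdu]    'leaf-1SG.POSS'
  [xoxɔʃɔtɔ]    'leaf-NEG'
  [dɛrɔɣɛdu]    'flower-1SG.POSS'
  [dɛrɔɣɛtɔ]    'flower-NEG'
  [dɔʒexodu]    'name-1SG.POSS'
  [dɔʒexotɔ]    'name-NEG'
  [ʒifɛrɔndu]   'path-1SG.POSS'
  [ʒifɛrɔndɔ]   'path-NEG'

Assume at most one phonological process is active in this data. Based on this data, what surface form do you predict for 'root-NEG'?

The NEG suffix surfaces as [-dɔ] and [-tɔ], depending on the final segment of the stem.
The 1SG.POSS suffix, which begins with [d], is invariant after every stem; so [d] is not altered by any rule here.
The NEG suffix is therefore /-tɔ/ underlyingly, with post-nasal voicing: voiceless stops become voiced after a nasal.
After 'root', which ends in a nasal, the suffix surfaces as [-dɔ], giving [ʒizugiŋdɔ].

[ʒizugiŋdɔ]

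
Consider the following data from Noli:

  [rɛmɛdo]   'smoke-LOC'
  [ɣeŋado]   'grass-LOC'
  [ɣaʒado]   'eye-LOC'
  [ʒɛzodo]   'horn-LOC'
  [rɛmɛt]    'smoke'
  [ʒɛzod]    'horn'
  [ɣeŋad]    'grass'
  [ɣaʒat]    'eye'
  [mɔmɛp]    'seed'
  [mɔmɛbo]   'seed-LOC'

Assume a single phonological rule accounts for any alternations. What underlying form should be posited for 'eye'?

/ɣaʒat/

'eye' shows [d] ~ [t] at the end of the stem ([ɣaʒado] vs [ɣaʒat]).
Compare 'horn', with invariant [d] in [ʒɛzodo] and [ʒɛzod]: an analysis with underlying /d/ and a rule producing [t] in isolation would wrongly predict alternation here too.
So /t/ is underlying, and a rule of intervocalic voicing — voiceless stops become voiced between vowels — gives [d].
Hence 'eye' is /ɣaʒat/ underlyingly.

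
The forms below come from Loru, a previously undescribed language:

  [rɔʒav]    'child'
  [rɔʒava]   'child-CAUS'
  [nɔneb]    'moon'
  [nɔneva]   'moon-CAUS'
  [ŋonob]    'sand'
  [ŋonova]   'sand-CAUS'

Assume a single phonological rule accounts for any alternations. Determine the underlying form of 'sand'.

In [ŋonob] and [ŋonova] the final segment of 'sand' alternates: [b] ~ [v].
The stem 'child' ([rɔʒav], [rɔʒava]) shows [v] unchanged in both environments, so [v] cannot be basic with [b] derived in isolation.
So /b/ is underlying, and a rule of intervocalic spirantization — voiced stops become fricatives between vowels — gives [v].
So 'sand' = /ŋonob/.

/ŋonob/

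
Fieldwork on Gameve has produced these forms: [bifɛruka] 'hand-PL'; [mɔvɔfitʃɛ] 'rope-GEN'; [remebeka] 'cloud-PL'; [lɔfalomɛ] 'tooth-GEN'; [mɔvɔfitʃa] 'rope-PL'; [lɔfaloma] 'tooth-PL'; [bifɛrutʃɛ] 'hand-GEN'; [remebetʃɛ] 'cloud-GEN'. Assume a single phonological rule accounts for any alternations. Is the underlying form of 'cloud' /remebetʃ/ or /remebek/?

/remebek/

The stem for 'cloud' ends in [k] in [remebeka] but [tʃ] in [remebetʃɛ].
The stem 'rope' ([mɔvɔfitʃa], [mɔvɔfitʃɛ]) shows [tʃ] unchanged in both environments, so [tʃ] cannot be basic with [k] derived before the PL suffix.
The alternation reflects palatalization before a front vowel: /k/ becomes palato-alveolar [tʃ] before a front vowel. /k/ is underlying.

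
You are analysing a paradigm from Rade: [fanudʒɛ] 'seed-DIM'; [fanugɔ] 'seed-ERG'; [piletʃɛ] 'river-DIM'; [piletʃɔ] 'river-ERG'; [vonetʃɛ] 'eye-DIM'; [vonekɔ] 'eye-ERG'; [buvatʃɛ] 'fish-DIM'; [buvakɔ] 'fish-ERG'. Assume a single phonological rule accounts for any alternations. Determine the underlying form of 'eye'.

/vonek/

'eye' shows [tʃ] ~ [k] at the end of the stem ([vonetʃɛ] vs [vonekɔ]).
But 'river' keeps [tʃ] in both environments ([piletʃɛ], [piletʃɔ]), so there is no rule changing /tʃ/ to [k] before the ERG suffix.
The alternation reflects palatalization before a front vowel: /k/ and /g/ become palato-alveolar [tʃ] and [dʒ] before a front vowel. /k/ is underlying.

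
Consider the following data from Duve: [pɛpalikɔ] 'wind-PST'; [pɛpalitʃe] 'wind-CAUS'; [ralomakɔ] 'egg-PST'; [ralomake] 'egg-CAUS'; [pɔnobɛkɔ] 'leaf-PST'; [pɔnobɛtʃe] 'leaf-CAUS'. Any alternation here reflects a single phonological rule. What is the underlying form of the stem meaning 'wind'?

/pɛpalitʃ/

'wind' shows [k] ~ [tʃ] at the end of the stem ([pɛpalikɔ] vs [pɛpalitʃe]).
Compare 'egg', with invariant [k] in [ralomakɔ] and [ralomake]: an analysis with underlying /k/ and a rule producing [tʃ] before the CAUS suffix would wrongly predict alternation here too.
Therefore /tʃ/ is basic and [k] is derived by depalatalization (palato-alveolar /tʃ/ becomes [k] when no front vowel follows).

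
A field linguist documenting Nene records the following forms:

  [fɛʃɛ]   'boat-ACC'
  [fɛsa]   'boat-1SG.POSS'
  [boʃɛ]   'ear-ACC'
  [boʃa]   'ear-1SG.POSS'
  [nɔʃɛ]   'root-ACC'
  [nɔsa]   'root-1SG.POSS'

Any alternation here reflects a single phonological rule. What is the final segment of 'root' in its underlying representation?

In [nɔʃɛ] and [nɔsa] the final segment of 'root' alternates: [ʃ] ~ [s].
If /ʃ/ were underlying and a rule turned it into [s] before the 1SG.POSS suffix, 'ear' would also alternate; but it has [ʃ] in both [boʃɛ] and [boʃa].
Therefore /s/ is basic and [ʃ] is derived by palatalization before a front vowel (/s/ becomes palato-alveolar [ʃ] before a front vowel).

/s/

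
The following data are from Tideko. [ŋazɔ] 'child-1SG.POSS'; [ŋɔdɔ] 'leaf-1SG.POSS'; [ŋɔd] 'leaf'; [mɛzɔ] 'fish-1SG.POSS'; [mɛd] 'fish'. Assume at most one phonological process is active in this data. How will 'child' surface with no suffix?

[ŋad]

'fish' shows [z] ~ [d] at the end of the stem ([mɛzɔ] vs [mɛd]).
But 'leaf' keeps [d] in both environments ([ŋɔdɔ], [ŋɔd]), so there is no rule changing /d/ to [z] before the 1SG.POSS suffix.
Therefore /z/ is basic and [d] is derived by word-final hardening (voiced fricatives become stops word-finally).
The one attested form of 'child', [ŋazɔ], shows underlying /ŋaz/. Applying the same rule word-finally gives [ŋad].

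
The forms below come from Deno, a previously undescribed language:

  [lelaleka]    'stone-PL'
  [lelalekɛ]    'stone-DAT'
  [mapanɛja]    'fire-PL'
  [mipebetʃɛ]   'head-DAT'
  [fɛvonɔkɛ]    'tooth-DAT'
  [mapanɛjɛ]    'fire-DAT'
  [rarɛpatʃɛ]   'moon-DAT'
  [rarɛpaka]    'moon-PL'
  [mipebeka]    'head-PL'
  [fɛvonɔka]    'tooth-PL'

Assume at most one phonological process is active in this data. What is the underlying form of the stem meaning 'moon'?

In [rarɛpaka] and [rarɛpatʃɛ] the final segment of 'moon' alternates: [k] ~ [tʃ].
Compare 'tooth', with invariant [k] in [fɛvonɔka] and [fɛvonɔkɛ]: an analysis with underlying /k/ and a rule producing [tʃ] before the DAT suffix would wrongly predict alternation here too.
The underlying segment must be /tʃ/; palato-alveolar /tʃ/ becomes [k] when no front vowel follows, yielding [k] there.

/rarɛpatʃ/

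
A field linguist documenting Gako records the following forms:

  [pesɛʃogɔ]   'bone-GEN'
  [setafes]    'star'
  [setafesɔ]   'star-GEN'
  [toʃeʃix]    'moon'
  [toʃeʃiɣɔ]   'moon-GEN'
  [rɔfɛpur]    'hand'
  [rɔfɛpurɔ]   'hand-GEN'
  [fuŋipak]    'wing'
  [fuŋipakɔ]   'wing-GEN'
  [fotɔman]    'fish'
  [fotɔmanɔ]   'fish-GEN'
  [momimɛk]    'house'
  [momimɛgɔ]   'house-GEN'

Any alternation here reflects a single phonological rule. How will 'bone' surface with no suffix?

[pesɛʃok]

The stem for 'house' ends in [k] in [momimɛk] but [g] in [momimɛgɔ].
If /k/ were underlying and a rule turned it into [g] before the GEN suffix, 'wing' would also alternate; but it has [k] in both [fuŋipak] and [fuŋipakɔ].
So /g/ is underlying, and a rule of word-final obstruent devoicing — voiced obstruents become voiceless word-finally — gives [k].
The one attested form of 'bone', [pesɛʃogɔ], shows underlying /pesɛʃog/. Applying the same rule word-finally gives [pesɛʃok].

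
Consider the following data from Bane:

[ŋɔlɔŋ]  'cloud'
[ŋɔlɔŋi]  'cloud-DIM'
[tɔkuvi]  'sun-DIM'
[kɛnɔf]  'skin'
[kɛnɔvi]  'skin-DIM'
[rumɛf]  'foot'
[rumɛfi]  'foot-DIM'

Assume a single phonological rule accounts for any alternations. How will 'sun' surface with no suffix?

[tɔkuf]

In [kɛnɔf] and [kɛnɔvi] the final segment of 'skin' alternates: [f] ~ [v].
If /f/ were underlying and a rule turned it into [v] before the DIM suffix, 'foot' would also alternate; but it has [f] in both [rumɛf] and [rumɛfi].
Therefore /v/ is basic and [f] is derived by word-final obstruent devoicing (voiced obstruents become voiceless word-finally).
The one attested form of 'sun', [tɔkuvi], shows underlying /tɔkuv/. Applying the same rule word-finally gives [tɔkuf].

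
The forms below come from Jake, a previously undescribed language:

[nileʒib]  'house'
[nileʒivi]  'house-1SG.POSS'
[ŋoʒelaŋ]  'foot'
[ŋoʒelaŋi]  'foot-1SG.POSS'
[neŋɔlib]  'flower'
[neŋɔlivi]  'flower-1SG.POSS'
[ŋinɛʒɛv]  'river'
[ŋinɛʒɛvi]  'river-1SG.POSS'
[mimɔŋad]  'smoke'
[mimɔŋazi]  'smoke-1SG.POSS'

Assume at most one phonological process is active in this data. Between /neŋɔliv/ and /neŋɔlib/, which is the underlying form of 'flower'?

/neŋɔlib/

The stem for 'flower' ends in [b] in [neŋɔlib] but [v] in [neŋɔlivi].
Compare 'river', with invariant [v] in [ŋinɛʒɛv] and [ŋinɛʒɛvi]: an analysis with underlying /v/ and a rule producing [b] in isolation would wrongly predict alternation here too.
The underlying segment must be /b/; voiced stops become fricatives between vowels, yielding [v] there.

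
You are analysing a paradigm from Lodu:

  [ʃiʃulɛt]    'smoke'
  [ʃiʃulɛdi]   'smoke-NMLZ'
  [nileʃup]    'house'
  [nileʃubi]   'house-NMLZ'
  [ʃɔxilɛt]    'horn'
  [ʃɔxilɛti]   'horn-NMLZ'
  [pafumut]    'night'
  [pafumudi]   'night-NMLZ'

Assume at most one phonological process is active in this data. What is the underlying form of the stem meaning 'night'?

The root 'night' surfaces as [pafumut] and [pafumudi], with a stem-final [t] ~ [d] alternation.
But 'horn' keeps [t] in both environments ([ʃɔxilɛt], [ʃɔxilɛti]), so there is no rule changing /t/ to [d] before the NMLZ suffix.
The underlying segment must be /d/; voiced obstruents become voiceless word-finally, yielding [t] there.

/pafumud/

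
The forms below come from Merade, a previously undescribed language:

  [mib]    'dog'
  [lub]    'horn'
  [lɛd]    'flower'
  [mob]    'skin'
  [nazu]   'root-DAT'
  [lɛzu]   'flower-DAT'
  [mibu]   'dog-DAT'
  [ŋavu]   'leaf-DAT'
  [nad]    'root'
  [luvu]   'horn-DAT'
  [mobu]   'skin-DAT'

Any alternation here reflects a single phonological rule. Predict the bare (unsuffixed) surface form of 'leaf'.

[ŋab]

In [lub] and [luvu] the final segment of 'horn' alternates: [b] ~ [v].
But 'skin' keeps [b] in both environments ([mob], [mobu]), so there is no rule changing /b/ to [v] before the DAT suffix.
The underlying segment must be /v/; voiced fricatives become stops word-finally, yielding [b] there.
From [ŋavu] the stem 'leaf' is /ŋav/; word-finally this yields [ŋab].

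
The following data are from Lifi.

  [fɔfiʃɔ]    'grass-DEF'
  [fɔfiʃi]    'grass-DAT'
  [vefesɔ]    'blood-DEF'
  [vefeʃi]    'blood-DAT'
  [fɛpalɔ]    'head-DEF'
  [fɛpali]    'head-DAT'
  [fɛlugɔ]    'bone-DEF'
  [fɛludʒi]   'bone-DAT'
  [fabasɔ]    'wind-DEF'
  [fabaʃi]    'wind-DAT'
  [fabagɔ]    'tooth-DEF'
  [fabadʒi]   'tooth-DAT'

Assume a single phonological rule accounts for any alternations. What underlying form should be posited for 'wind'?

In [fabasɔ] and [fabaʃi] the final segment of 'wind' alternates: [s] ~ [ʃ].
But 'grass' keeps [ʃ] in both environments ([fɔfiʃɔ], [fɔfiʃi]), so there is no rule changing /ʃ/ to [s] before the DEF suffix.
Therefore /s/ is basic and [ʃ] is derived by palatalization before a front vowel (/g/ and /s/ become palato-alveolar [dʒ] and [ʃ] before a front vowel).

/fabas/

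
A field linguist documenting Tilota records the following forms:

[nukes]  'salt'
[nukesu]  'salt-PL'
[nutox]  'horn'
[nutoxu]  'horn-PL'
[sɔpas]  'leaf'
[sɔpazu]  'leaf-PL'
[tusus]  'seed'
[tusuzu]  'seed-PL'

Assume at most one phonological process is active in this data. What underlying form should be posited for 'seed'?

The root 'seed' surfaces as [tusus] and [tusuzu], with a stem-final [s] ~ [z] alternation.
If /s/ were underlying and a rule turned it into [z] before the PL suffix, 'salt' would also alternate; but it has [s] in both [nukes] and [nukesu].
The alternation reflects word-final obstruent devoicing: voiced obstruents become voiceless word-finally. /z/ is underlying.
The underlying form of 'seed' is therefore /tusuz/.

/tusuz/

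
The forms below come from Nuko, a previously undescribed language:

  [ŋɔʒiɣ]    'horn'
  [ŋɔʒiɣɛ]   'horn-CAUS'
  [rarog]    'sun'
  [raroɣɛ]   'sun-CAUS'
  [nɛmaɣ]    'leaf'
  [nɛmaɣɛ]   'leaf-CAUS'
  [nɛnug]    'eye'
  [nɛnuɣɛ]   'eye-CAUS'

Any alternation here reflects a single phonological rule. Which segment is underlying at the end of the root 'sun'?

The root 'sun' surfaces as [rarog] and [raroɣɛ], with a stem-final [g] ~ [ɣ] alternation.
The stem 'leaf' ([nɛmaɣ], [nɛmaɣɛ]) shows [ɣ] unchanged in both environments, so [ɣ] cannot be basic with [g] derived in isolation.
The underlying segment must be /g/; voiced stops become fricatives between vowels, yielding [ɣ] there.

/g/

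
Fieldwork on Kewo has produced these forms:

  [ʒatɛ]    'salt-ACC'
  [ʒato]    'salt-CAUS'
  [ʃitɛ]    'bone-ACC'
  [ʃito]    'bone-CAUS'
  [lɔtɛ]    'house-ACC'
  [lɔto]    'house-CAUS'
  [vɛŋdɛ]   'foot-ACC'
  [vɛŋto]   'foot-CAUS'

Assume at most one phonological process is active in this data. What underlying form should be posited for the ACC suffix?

The ACC morpheme has two allomorphs, [-dɛ] and [-tɛ].
The CAUS suffix, which begins with [t], is invariant after every stem; so [t] is not altered by any rule here.
The ACC suffix is therefore /-dɛ/ underlyingly, with post-vocalic devoicing: voiced stops become voiceless after a vowel.

/-dɛ/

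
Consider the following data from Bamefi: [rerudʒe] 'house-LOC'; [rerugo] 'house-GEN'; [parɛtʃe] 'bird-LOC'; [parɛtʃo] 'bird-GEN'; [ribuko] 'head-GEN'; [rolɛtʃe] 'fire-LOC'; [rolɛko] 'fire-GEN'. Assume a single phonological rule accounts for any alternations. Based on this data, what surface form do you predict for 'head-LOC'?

In [rolɛtʃe] and [rolɛko] the final segment of 'fire' alternates: [tʃ] ~ [k].
But 'bird' keeps [tʃ] in both environments ([parɛtʃe], [parɛtʃo]), so there is no rule changing /tʃ/ to [k] before the GEN suffix.
The underlying segment must be /k/; /k/ and /g/ become palato-alveolar [tʃ] and [dʒ] before a front vowel, yielding [tʃ] there.
The one attested form of 'head', [ribuko], shows underlying /ribuk/. Applying the same rule before a front vowel gives [ributʃe].

[ributʃe]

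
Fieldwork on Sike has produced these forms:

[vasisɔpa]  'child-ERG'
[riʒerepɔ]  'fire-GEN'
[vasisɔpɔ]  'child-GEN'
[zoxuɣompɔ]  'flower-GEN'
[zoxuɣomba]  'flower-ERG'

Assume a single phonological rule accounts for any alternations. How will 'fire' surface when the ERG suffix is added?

The ERG suffix surfaces as [-ba] and [-pa], depending on the final segment of the stem.
By contrast the GEN suffix keeps its initial [p] throughout — that segment must be underlying.
So the underlying form is /-ba/, and voiced stops become voiceless after a vowel.
After 'fire', which ends in a vowel, the suffix surfaces as [-pa], giving [riʒerepa].

[riʒerepa]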